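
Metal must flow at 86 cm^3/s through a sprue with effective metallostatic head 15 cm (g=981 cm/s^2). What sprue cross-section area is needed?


Formula: v = sqrt(2*g*h), A = Q/v
Velocity: v = sqrt(2 * 981 * 15) = sqrt(29430) = 171.5517 cm/s
Sprue area: A = Q / v = 86 / 171.5517 = 0.5013 cm^2

Final answer: 0.5013 cm^2


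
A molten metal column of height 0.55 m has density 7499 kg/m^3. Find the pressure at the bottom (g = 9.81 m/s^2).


Formula: P = rho * g * h
rho * g = 7499 * 9.81 = 73565.19 N/m^3
P = 73565.19 * 0.55 = 40460.8545 Pa

40460.8545 Pa


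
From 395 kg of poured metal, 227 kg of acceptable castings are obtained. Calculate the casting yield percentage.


Formula: Casting Yield = (W_good / W_total) * 100
Yield = (227 kg / 395 kg) * 100 = 57.4684%

Answer: 57.4684%


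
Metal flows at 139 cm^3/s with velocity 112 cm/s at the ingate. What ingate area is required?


Formula: A_ingate = Q / v  (continuity equation)
A = 139 cm^3/s / 112 cm/s = 1.2411 cm^2

Answer: 1.2411 cm^2


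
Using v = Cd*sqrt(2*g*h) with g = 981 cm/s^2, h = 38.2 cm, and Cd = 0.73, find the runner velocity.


Formula: v = Cd * sqrt(2 * g * h)  (Torricelli with discharge coefficient)
2*g*h = 2 * 981 * 38.2 = 74948.4 cm^2/s^2
sqrt(74948.4) = 273.76705 cm/s
v = 0.73 * 273.76705 = 199.8499 cm/s


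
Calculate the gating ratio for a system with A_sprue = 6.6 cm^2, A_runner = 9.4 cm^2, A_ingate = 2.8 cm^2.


Sprue:Runner:Ingate = 1 : 9.4/6.6 : 2.8/6.6 = 1:1.42:0.42

1:1.42:0.42


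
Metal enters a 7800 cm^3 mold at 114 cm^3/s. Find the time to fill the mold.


Formula: t_fill = V_mold / Q_flow
t = 7800 cm^3 / 114 cm^3/s = 68.4211 s

68.4211 s


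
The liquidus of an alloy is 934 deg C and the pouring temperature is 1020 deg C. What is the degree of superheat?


Formula: Superheat = T_pour - T_melt
Superheat = 1020 - 934 = 86 deg C

Final answer: 86 deg C


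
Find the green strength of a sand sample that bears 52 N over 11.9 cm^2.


Formula: Compressive Strength = Force / Area
Strength = 52 N / 11.9 cm^2 = 4.3697 N/cm^2

Answer: 4.3697 N/cm^2


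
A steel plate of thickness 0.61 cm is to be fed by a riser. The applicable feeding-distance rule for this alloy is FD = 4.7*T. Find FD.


Formula: FD = 4.7 * T  (riser feeding-distance rule)
FD = 4.7 * 0.61 cm = 2.8670 cm

2.8670 cm


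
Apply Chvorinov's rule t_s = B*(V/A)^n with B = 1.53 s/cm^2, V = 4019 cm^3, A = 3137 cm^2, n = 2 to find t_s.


Formula: t_s = B * (V/A)^n  (Chvorinov's rule, n=2)
Modulus M = V/A = 4019/3137 = 1.281160 cm
M^2 = 1.281160^2 = 1.641371 cm^2
t_s = 1.53 * 1.641371 = 2.5113 s

Final answer: 2.5113 s


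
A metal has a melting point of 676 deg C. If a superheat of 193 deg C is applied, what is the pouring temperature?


Formula: T_pour = T_melt + Superheat
T_pour = 676 + 193 = 869 deg C

Answer: 869 deg C


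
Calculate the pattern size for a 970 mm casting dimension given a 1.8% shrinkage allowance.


Formula: L_pattern = L_casting * (1 + shrinkage_rate/100)
Shrinkage factor = 1 + 1.8/100 = 1.018
L_pattern = 970 mm * 1.018 = 987.4600 mm

Answer: 987.4600 mm


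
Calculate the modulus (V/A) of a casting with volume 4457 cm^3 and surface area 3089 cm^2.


Formula: Casting Modulus M = V / A
M = 4457 cm^3 / 3089 cm^2 = 1.4429 cm

Final answer: 1.4429 cm


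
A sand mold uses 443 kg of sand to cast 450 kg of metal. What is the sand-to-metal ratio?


Formula: Sand-to-Metal Ratio = W_sand / W_metal
Ratio = 443 kg / 450 kg = 0.9844

Answer: 0.9844


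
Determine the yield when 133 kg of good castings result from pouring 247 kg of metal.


Formula: Casting Yield = (W_good / W_total) * 100
Yield = (133 kg / 247 kg) * 100 = 53.8462%

53.8462%


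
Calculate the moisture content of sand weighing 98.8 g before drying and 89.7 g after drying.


Formula: MC = (W_wet - W_dry) / W_wet * 100
Water mass = 98.8 - 89.7 = 9.1 g
MC = 9.1 / 98.8 * 100 = 9.2105%

9.2105%


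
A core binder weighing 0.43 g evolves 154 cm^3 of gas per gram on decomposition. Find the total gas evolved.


Formula: V_gas = W_binder * gas_evolution_rate
V = 0.43 g * 154 cm^3/g = 66.2200 cm^3


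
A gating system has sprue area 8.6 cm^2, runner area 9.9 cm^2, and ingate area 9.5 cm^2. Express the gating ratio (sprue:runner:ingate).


Sprue:Runner:Ingate = 1 : 9.9/8.6 : 9.5/8.6 = 1:1.15:1.10


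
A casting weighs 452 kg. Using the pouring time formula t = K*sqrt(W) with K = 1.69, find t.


Formula: t = K * sqrt(W)
sqrt(W) = sqrt(452) = 21.26029
t = 1.69 * 21.26029 = 35.9299 s

Final answer: 35.9299 s


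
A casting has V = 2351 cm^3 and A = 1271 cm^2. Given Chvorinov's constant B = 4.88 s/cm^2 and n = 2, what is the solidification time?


Formula: t_s = B * (V/A)^n  (Chvorinov's rule, n=2)
Modulus M = V/A = 2351/1271 = 1.849725 cm
M^2 = 1.849725^2 = 3.421483 cm^2
t_s = 4.88 * 3.421483 = 16.6968 s


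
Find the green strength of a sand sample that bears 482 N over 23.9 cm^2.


Formula: Compressive Strength = Force / Area
Strength = 482 N / 23.9 cm^2 = 20.1674 N/cm^2

Final answer: 20.1674 N/cm^2


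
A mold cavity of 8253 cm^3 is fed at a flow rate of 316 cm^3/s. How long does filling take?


Formula: t_fill = V_mold / Q_flow
t = 8253 cm^3 / 316 cm^3/s = 26.1171 s

26.1171 s


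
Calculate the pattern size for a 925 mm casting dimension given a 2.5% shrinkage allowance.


Formula: L_pattern = L_casting * (1 + shrinkage_rate/100)
Shrinkage factor = 1 + 2.5/100 = 1.025
L_pattern = 925 mm * 1.025 = 948.1250 mm

948.1250 mm


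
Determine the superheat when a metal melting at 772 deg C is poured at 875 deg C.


Formula: Superheat = T_pour - T_melt
Superheat = 875 - 772 = 103 deg C

Final answer: 103 deg C


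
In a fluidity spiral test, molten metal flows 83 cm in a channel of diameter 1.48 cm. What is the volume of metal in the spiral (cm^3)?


Formula: V = pi * (d/2)^2 * L  (cylinder volume)
Radius = 1.48/2 = 0.74 cm
V = pi * 0.74^2 * 83 = 142.7879 cm^3

142.7879 cm^3


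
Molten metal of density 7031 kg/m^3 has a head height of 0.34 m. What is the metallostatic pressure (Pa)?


Formula: P = rho * g * h
rho * g = 7031 * 9.81 = 68974.11 N/m^3
P = 68974.11 * 0.34 = 23451.1974 Pa

Final answer: 23451.1974 Pa


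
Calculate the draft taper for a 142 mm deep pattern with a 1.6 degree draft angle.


Formula: taper = depth * tan(draft_angle)
tan(1.6 deg) = 0.0279325
taper = 142 mm * 0.0279325 = 3.9664 mm

Answer: 3.9664 mm


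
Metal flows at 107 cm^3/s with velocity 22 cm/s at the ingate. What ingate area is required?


Formula: A_ingate = Q / v  (continuity equation)
A = 107 cm^3/s / 22 cm/s = 4.8636 cm^2


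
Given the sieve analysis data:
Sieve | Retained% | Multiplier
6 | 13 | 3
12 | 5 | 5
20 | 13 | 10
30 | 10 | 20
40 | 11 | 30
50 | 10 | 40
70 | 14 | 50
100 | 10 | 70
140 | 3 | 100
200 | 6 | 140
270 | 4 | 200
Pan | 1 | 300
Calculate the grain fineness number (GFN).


Formula: GFN = sum(pct * multiplier) / sum(pct)
sum(pct * multiplier) = 4764
sum(pct) = 100
GFN = 4764 / 100 = 47.64


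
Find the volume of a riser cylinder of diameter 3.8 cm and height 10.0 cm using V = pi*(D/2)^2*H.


Formula: V = pi * (D/2)^2 * H  (cylinder volume)
Radius = D/2 = 3.8/2 = 1.9 cm
V = pi * 1.9^2 * 10.0 = 113.4115 cm^3


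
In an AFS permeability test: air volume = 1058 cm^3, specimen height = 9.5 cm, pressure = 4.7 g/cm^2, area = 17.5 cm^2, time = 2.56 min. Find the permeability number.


Formula: Permeability Number P = (V * H) / (p * A * t)
Numerator: V * H = 1058 * 9.5 = 10051.0
Denominator: p * A * t = 4.7 * 17.5 * 2.56 = 210.56
P = 10051.0 / 210.56 = 47.7346

Answer: 47.7346


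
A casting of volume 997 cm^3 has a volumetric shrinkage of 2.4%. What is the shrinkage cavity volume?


Formula: V_shrink = V_casting * shrinkage_pct / 100
V_shrink = 997 cm^3 * 2.4 / 100 = 23.9280 cm^3


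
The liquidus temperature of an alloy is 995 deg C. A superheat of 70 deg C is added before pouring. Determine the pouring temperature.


Formula: T_pour = T_melt + Superheat
T_pour = 995 + 70 = 1065 deg C

Final answer: 1065 deg C


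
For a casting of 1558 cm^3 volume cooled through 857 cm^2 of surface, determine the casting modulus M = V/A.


Formula: Casting Modulus M = V / A
M = 1558 cm^3 / 857 cm^2 = 1.8180 cm

Final answer: 1.8180 cm


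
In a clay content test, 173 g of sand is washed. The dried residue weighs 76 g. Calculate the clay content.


Formula: Clay% = (W_total - W_washed) / W_total * 100
Clay mass = 173 - 76 = 97 g
Clay% = 97 / 173 * 100 = 56.0694%

Answer: 56.0694%


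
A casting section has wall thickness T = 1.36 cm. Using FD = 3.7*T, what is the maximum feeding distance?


Formula: FD = 3.7 * T  (riser feeding-distance rule)
FD = 3.7 * 1.36 cm = 5.0320 cm

Final answer: 5.0320 cm


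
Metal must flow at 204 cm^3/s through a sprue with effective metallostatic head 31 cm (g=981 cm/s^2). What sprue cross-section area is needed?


Formula: v = sqrt(2*g*h), A = Q/v
Velocity: v = sqrt(2 * 981 * 31) = sqrt(60822) = 246.6212 cm/s
Sprue area: A = Q / v = 204 / 246.6212 = 0.8272 cm^2

0.8272 cm^2


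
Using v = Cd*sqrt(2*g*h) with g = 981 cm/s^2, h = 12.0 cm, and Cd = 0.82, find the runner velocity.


Formula: v = Cd * sqrt(2 * g * h)  (Torricelli with discharge coefficient)
2*g*h = 2 * 981 * 12.0 = 23544.0 cm^2/s^2
sqrt(23544.0) = 153.44054 cm/s
v = 0.82 * 153.44054 = 125.8212 cm/s

Answer: 125.8212 cm/s


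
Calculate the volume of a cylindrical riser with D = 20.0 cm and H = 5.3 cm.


Formula: V = pi * (D/2)^2 * H  (cylinder volume)
Radius = D/2 = 20.0/2 = 10.0 cm
V = pi * 10.0^2 * 5.3 = 1665.0441 cm^3

Final answer: 1665.0441 cm^3


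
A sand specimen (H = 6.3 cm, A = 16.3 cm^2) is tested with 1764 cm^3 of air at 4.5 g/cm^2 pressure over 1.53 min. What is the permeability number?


Formula: Permeability Number P = (V * H) / (p * A * t)
Numerator: V * H = 1764 * 6.3 = 11113.2
Denominator: p * A * t = 4.5 * 16.3 * 1.53 = 112.2255
P = 11113.2 / 112.2255 = 99.0256

Final answer: 99.0256


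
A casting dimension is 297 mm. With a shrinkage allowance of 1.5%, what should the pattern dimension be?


Formula: L_pattern = L_casting * (1 + shrinkage_rate/100)
Shrinkage factor = 1 + 1.5/100 = 1.015
L_pattern = 297 mm * 1.015 = 301.4550 mm

Final answer: 301.4550 mm


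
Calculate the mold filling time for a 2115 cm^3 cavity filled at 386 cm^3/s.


Formula: t_fill = V_mold / Q_flow
t = 2115 cm^3 / 386 cm^3/s = 5.4793 s


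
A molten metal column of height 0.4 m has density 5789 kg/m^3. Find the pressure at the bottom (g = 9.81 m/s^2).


Formula: P = rho * g * h
rho * g = 5789 * 9.81 = 56790.09 N/m^3
P = 56790.09 * 0.4 = 22716.0360 Pa

22716.0360 Pa


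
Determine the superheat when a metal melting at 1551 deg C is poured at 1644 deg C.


Formula: Superheat = T_pour - T_melt
Superheat = 1644 - 1551 = 93 deg C

93 deg C


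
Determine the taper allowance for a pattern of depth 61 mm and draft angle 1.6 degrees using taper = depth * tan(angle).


Formula: taper = depth * tan(draft_angle)
tan(1.6 deg) = 0.0279325
taper = 61 mm * 0.0279325 = 1.7039 mm

Final answer: 1.7039 mm


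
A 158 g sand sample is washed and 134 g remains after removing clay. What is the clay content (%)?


Formula: Clay% = (W_total - W_washed) / W_total * 100
Clay mass = 158 - 134 = 24 g
Clay% = 24 / 158 * 100 = 15.1899%


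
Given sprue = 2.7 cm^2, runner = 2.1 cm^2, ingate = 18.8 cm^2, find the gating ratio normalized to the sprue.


Sprue:Runner:Ingate = 1 : 2.1/2.7 : 18.8/2.7 = 1:0.78:6.96

Answer: 1:0.78:6.96


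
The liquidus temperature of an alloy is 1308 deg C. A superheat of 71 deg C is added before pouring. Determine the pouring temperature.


Formula: T_pour = T_melt + Superheat
T_pour = 1308 + 71 = 1379 deg C


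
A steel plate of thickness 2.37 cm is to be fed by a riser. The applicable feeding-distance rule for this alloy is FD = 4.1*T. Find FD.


Formula: FD = 4.1 * T  (riser feeding-distance rule)
FD = 4.1 * 2.37 cm = 9.7170 cm


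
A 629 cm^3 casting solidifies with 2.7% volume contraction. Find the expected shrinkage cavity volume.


Formula: V_shrink = V_casting * shrinkage_pct / 100
V_shrink = 629 cm^3 * 2.7 / 100 = 16.9830 cm^3

Answer: 16.9830 cm^3


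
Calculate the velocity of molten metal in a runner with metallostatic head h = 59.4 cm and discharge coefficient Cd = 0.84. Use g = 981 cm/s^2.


Formula: v = Cd * sqrt(2 * g * h)  (Torricelli with discharge coefficient)
2*g*h = 2 * 981 * 59.4 = 116542.8 cm^2/s^2
sqrt(116542.8) = 341.38366 cm/s
v = 0.84 * 341.38366 = 286.7623 cm/s

Final answer: 286.7623 cm/s


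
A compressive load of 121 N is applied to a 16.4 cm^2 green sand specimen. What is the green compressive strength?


Formula: Compressive Strength = Force / Area
Strength = 121 N / 16.4 cm^2 = 7.3780 N/cm^2

7.3780 N/cm^2


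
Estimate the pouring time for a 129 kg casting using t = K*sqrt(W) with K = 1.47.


Formula: t = K * sqrt(W)
sqrt(W) = sqrt(129) = 11.35782
t = 1.47 * 11.35782 = 16.6960 s

16.6960 s


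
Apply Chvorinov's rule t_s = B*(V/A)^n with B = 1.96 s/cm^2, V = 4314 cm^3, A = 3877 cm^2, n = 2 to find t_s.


Formula: t_s = B * (V/A)^n  (Chvorinov's rule, n=2)
Modulus M = V/A = 4314/3877 = 1.112716 cm
M^2 = 1.112716^2 = 1.238137 cm^2
t_s = 1.96 * 1.238137 = 2.4267 s

Answer: 2.4267 s


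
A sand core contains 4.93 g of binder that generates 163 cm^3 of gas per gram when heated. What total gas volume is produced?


Formula: V_gas = W_binder * gas_evolution_rate
V = 4.93 g * 163 cm^3/g = 803.5900 cm^3

Final answer: 803.5900 cm^3


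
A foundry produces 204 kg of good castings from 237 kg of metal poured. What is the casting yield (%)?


Formula: Casting Yield = (W_good / W_total) * 100
Yield = (204 kg / 237 kg) * 100 = 86.0759%

Answer: 86.0759%


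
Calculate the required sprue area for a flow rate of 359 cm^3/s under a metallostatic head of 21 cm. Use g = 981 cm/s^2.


Formula: v = sqrt(2*g*h), A = Q/v
Velocity: v = sqrt(2 * 981 * 21) = sqrt(41202) = 202.9828 cm/s
Sprue area: A = Q / v = 359 / 202.9828 = 1.7686 cm^2


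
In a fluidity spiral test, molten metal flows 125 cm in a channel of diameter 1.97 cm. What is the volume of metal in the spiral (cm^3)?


Formula: V = pi * (d/2)^2 * L  (cylinder volume)
Radius = 1.97/2 = 0.985 cm
V = pi * 0.985^2 * 125 = 381.0065 cm^3

381.0065 cm^3


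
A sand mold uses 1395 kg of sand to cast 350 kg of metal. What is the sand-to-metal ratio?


Formula: Sand-to-Metal Ratio = W_sand / W_metal
Ratio = 1395 kg / 350 kg = 3.9857

Answer: 3.9857


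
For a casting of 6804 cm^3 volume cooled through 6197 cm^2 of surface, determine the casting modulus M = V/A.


Formula: Casting Modulus M = V / A
M = 6804 cm^3 / 6197 cm^2 = 1.0980 cm

1.0980 cm


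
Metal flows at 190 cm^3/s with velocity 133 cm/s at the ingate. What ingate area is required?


Formula: A_ingate = Q / v  (continuity equation)
A = 190 cm^3/s / 133 cm/s = 1.4286 cm^2

Final answer: 1.4286 cm^2


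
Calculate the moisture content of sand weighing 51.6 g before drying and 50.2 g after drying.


Formula: MC = (W_wet - W_dry) / W_wet * 100
Water mass = 51.6 - 50.2 = 1.4 g
MC = 1.4 / 51.6 * 100 = 2.7132%

Answer: 2.7132%


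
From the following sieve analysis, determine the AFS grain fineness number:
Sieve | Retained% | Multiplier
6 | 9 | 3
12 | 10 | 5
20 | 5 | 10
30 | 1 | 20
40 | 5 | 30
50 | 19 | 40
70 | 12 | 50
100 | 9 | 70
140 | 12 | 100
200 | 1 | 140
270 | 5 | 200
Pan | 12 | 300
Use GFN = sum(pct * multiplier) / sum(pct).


Formula: GFN = sum(pct * multiplier) / sum(pct)
sum(pct * multiplier) = 8227
sum(pct) = 100
GFN = 8227 / 100 = 82.27

82.27


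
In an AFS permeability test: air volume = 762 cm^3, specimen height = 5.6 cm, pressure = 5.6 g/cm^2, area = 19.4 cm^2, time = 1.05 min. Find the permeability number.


Formula: Permeability Number P = (V * H) / (p * A * t)
Numerator: V * H = 762 * 5.6 = 4267.2
Denominator: p * A * t = 5.6 * 19.4 * 1.05 = 114.072
P = 4267.2 / 114.072 = 37.4080


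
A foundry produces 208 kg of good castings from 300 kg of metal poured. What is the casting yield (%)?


Formula: Casting Yield = (W_good / W_total) * 100
Yield = (208 kg / 300 kg) * 100 = 69.3333%


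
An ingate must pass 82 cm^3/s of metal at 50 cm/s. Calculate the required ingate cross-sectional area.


Formula: A_ingate = Q / v  (continuity equation)
A = 82 cm^3/s / 50 cm/s = 1.6400 cm^2


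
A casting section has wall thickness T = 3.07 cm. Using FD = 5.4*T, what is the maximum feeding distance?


Formula: FD = 5.4 * T  (riser feeding-distance rule)
FD = 5.4 * 3.07 cm = 16.5780 cm


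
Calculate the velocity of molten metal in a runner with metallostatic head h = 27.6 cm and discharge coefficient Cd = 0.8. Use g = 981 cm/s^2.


Formula: v = Cd * sqrt(2 * g * h)  (Torricelli with discharge coefficient)
2*g*h = 2 * 981 * 27.6 = 54151.2 cm^2/s^2
sqrt(54151.2) = 232.70410 cm/s
v = 0.8 * 232.70410 = 186.1633 cm/s

Final answer: 186.1633 cm/s


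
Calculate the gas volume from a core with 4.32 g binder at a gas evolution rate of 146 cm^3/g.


Formula: V_gas = W_binder * gas_evolution_rate
V = 4.32 g * 146 cm^3/g = 630.7200 cm^3

Final answer: 630.7200 cm^3


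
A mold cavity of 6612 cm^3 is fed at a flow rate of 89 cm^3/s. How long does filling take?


Formula: t_fill = V_mold / Q_flow
t = 6612 cm^3 / 89 cm^3/s = 74.2921 s

74.2921 s


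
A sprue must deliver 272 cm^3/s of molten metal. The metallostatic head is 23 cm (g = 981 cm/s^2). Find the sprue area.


Formula: v = sqrt(2*g*h), A = Q/v
Velocity: v = sqrt(2 * 981 * 23) = sqrt(45126) = 212.4288 cm/s
Sprue area: A = Q / v = 272 / 212.4288 = 1.2804 cm^2


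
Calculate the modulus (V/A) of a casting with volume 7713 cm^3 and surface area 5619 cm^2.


Formula: Casting Modulus M = V / A
M = 7713 cm^3 / 5619 cm^2 = 1.3727 cm

Answer: 1.3727 cm


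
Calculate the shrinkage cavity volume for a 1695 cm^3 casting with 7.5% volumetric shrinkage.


Formula: V_shrink = V_casting * shrinkage_pct / 100
V_shrink = 1695 cm^3 * 7.5 / 100 = 127.1250 cm^3

127.1250 cm^3


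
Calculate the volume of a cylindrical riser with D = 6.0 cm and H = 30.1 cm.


Formula: V = pi * (D/2)^2 * H  (cylinder volume)
Radius = D/2 = 6.0/2 = 3.0 cm
V = pi * 3.0^2 * 30.1 = 851.0574 cm^3


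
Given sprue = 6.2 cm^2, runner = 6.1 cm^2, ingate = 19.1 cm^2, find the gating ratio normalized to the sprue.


Sprue:Runner:Ingate = 1 : 6.1/6.2 : 19.1/6.2 = 1:0.98:3.08


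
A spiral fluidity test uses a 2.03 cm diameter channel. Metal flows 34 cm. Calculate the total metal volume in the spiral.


Formula: V = pi * (d/2)^2 * L  (cylinder volume)
Radius = 2.03/2 = 1.015 cm
V = pi * 1.015^2 * 34 = 110.0426 cm^3


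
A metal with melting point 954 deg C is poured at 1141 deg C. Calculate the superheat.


Formula: Superheat = T_pour - T_melt
Superheat = 1141 - 954 = 187 deg C

Final answer: 187 deg C


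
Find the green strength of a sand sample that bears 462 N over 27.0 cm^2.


Formula: Compressive Strength = Force / Area
Strength = 462 N / 27.0 cm^2 = 17.1111 N/cm^2

17.1111 N/cm^2


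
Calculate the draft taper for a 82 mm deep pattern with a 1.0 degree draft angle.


Formula: taper = depth * tan(draft_angle)
tan(1.0 deg) = 0.0174551
taper = 82 mm * 0.0174551 = 1.4313 mm

Answer: 1.4313 mm


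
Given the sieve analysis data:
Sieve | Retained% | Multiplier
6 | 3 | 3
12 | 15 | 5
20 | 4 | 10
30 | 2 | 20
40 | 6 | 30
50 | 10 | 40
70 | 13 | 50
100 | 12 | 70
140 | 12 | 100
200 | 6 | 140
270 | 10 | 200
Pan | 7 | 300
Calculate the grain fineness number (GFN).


Formula: GFN = sum(pct * multiplier) / sum(pct)
sum(pct * multiplier) = 8374
sum(pct) = 100
GFN = 8374 / 100 = 83.74


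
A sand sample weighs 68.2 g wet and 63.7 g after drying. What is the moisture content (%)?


Formula: MC = (W_wet - W_dry) / W_wet * 100
Water mass = 68.2 - 63.7 = 4.5 g
MC = 4.5 / 68.2 * 100 = 6.5982%

Answer: 6.5982%


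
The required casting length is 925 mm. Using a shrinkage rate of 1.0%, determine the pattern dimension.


Formula: L_pattern = L_casting * (1 + shrinkage_rate/100)
Shrinkage factor = 1 + 1.0/100 = 1.01
L_pattern = 925 mm * 1.01 = 934.2500 mm


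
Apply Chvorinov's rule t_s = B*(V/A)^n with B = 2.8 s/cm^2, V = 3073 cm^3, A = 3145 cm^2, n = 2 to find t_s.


Formula: t_s = B * (V/A)^n  (Chvorinov's rule, n=2)
Modulus M = V/A = 3073/3145 = 0.977107 cm
M^2 = 0.977107^2 = 0.954738 cm^2
t_s = 2.8 * 0.954738 = 2.6733 s

Answer: 2.6733 s


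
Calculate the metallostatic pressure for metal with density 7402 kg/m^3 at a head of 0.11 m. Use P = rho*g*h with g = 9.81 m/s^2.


Formula: P = rho * g * h
rho * g = 7402 * 9.81 = 72613.62 N/m^3
P = 72613.62 * 0.11 = 7987.4982 Pa

Final answer: 7987.4982 Pa


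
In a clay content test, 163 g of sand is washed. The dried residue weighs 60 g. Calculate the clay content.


Formula: Clay% = (W_total - W_washed) / W_total * 100
Clay mass = 163 - 60 = 103 g
Clay% = 103 / 163 * 100 = 63.1902%

Final answer: 63.1902%


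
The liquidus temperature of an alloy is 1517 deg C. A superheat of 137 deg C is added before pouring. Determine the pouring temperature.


Formula: T_pour = T_melt + Superheat
T_pour = 1517 + 137 = 1654 deg C

Answer: 1654 deg C


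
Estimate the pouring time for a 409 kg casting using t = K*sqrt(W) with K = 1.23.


Formula: t = K * sqrt(W)
sqrt(W) = sqrt(409) = 20.22375
t = 1.23 * 20.22375 = 24.8752 s

Answer: 24.8752 s


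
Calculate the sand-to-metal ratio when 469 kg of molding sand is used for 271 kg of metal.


Formula: Sand-to-Metal Ratio = W_sand / W_metal
Ratio = 469 kg / 271 kg = 1.7306

Answer: 1.7306


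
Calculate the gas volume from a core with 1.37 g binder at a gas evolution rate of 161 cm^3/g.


Formula: V_gas = W_binder * gas_evolution_rate
V = 1.37 g * 161 cm^3/g = 220.5700 cm^3

Final answer: 220.5700 cm^3


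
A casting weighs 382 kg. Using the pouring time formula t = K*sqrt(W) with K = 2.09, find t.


Formula: t = K * sqrt(W)
sqrt(W) = sqrt(382) = 19.54482
t = 2.09 * 19.54482 = 40.8487 s

Answer: 40.8487 s


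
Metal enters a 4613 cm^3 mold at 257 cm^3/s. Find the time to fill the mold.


Formula: t_fill = V_mold / Q_flow
t = 4613 cm^3 / 257 cm^3/s = 17.9494 s

Answer: 17.9494 s


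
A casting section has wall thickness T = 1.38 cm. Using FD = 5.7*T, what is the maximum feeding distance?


Formula: FD = 5.7 * T  (riser feeding-distance rule)
FD = 5.7 * 1.38 cm = 7.8660 cm

7.8660 cm


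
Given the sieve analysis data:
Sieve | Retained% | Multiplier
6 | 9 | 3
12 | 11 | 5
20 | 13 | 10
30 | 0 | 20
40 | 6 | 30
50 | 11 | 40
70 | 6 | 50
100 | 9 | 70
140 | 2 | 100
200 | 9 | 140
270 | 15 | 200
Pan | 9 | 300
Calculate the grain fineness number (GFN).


Formula: GFN = sum(pct * multiplier) / sum(pct)
sum(pct * multiplier) = 8922
sum(pct) = 100
GFN = 8922 / 100 = 89.22

Final answer: 89.22


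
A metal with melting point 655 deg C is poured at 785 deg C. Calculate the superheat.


Formula: Superheat = T_pour - T_melt
Superheat = 785 - 655 = 130 deg C

130 deg C


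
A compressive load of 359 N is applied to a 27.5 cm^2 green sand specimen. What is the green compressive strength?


Formula: Compressive Strength = Force / Area
Strength = 359 N / 27.5 cm^2 = 13.0545 N/cm^2

13.0545 N/cm^2


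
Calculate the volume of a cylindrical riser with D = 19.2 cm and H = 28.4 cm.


Formula: V = pi * (D/2)^2 * H  (cylinder volume)
Radius = D/2 = 19.2/2 = 9.6 cm
V = pi * 9.6^2 * 28.4 = 8222.6287 cm^3

8222.6287 cm^3


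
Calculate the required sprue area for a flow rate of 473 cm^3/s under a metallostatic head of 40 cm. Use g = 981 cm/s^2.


Formula: v = sqrt(2*g*h), A = Q/v
Velocity: v = sqrt(2 * 981 * 40) = sqrt(78480) = 280.1428 cm/s
Sprue area: A = Q / v = 473 / 280.1428 = 1.6884 cm^2

Final answer: 1.6884 cm^2


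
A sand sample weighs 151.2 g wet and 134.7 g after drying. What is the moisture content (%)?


Formula: MC = (W_wet - W_dry) / W_wet * 100
Water mass = 151.2 - 134.7 = 16.5 g
MC = 16.5 / 151.2 * 100 = 10.9127%

10.9127%


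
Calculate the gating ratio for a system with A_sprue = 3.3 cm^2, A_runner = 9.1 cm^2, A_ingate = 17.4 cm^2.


Sprue:Runner:Ingate = 1 : 9.1/3.3 : 17.4/3.3 = 1:2.76:5.27

Final answer: 1:2.76:5.27


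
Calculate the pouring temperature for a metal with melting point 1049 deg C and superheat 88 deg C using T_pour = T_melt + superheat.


Formula: T_pour = T_melt + Superheat
T_pour = 1049 + 88 = 1137 deg C


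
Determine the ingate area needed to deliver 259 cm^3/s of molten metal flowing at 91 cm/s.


Formula: A_ingate = Q / v  (continuity equation)
A = 259 cm^3/s / 91 cm/s = 2.8462 cm^2

Answer: 2.8462 cm^2


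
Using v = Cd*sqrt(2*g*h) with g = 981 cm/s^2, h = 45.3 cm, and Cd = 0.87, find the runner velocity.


Formula: v = Cd * sqrt(2 * g * h)  (Torricelli with discharge coefficient)
2*g*h = 2 * 981 * 45.3 = 88878.6 cm^2/s^2
sqrt(88878.6) = 298.12514 cm/s
v = 0.87 * 298.12514 = 259.3689 cm/s

Final answer: 259.3689 cm/s


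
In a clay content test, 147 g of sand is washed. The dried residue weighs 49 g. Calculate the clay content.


Formula: Clay% = (W_total - W_washed) / W_total * 100
Clay mass = 147 - 49 = 98 g
Clay% = 98 / 147 * 100 = 66.6667%

Final answer: 66.6667%


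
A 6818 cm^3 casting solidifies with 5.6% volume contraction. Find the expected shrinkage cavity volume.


Formula: V_shrink = V_casting * shrinkage_pct / 100
V_shrink = 6818 cm^3 * 5.6 / 100 = 381.8080 cm^3

Answer: 381.8080 cm^3


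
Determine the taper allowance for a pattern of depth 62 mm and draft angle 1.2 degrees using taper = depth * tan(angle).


Formula: taper = depth * tan(draft_angle)
tan(1.2 deg) = 0.0209470
taper = 62 mm * 0.0209470 = 1.2987 mm

Answer: 1.2987 mm


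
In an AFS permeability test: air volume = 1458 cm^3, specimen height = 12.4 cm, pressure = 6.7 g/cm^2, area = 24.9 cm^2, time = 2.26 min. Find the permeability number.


Formula: Permeability Number P = (V * H) / (p * A * t)
Numerator: V * H = 1458 * 12.4 = 18079.2
Denominator: p * A * t = 6.7 * 24.9 * 2.26 = 377.0358
P = 18079.2 / 377.0358 = 47.9509

47.9509


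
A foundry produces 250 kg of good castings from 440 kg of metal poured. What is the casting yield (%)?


Formula: Casting Yield = (W_good / W_total) * 100
Yield = (250 kg / 440 kg) * 100 = 56.8182%

Answer: 56.8182%


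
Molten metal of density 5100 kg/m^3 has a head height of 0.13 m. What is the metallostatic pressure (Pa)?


Formula: P = rho * g * h
rho * g = 5100 * 9.81 = 50031.0 N/m^3
P = 50031.0 * 0.13 = 6504.0300 Pa


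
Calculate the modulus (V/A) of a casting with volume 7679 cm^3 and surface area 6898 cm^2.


Formula: Casting Modulus M = V / A
M = 7679 cm^3 / 6898 cm^2 = 1.1132 cm

1.1132 cm


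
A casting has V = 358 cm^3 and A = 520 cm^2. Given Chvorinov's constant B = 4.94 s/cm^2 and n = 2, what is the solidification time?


Formula: t_s = B * (V/A)^n  (Chvorinov's rule, n=2)
Modulus M = V/A = 358/520 = 0.688462 cm
M^2 = 0.688462^2 = 0.473980 cm^2
t_s = 4.94 * 0.473980 = 2.3415 s

Answer: 2.3415 s


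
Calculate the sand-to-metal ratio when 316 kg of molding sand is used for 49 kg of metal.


Formula: Sand-to-Metal Ratio = W_sand / W_metal
Ratio = 316 kg / 49 kg = 6.4490

Answer: 6.4490


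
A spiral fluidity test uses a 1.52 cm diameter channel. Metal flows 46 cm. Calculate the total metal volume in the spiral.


Formula: V = pi * (d/2)^2 * L  (cylinder volume)
Radius = 1.52/2 = 0.76 cm
V = pi * 0.76^2 * 46 = 83.4709 cm^3


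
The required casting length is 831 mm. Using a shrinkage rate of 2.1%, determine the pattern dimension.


Formula: L_pattern = L_casting * (1 + shrinkage_rate/100)
Shrinkage factor = 1 + 2.1/100 = 1.021
L_pattern = 831 mm * 1.021 = 848.4510 mm

848.4510 mm


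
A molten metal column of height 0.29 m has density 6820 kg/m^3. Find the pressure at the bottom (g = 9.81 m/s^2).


Formula: P = rho * g * h
rho * g = 6820 * 9.81 = 66904.2 N/m^3
P = 66904.2 * 0.29 = 19402.2180 Pa

19402.2180 Pa


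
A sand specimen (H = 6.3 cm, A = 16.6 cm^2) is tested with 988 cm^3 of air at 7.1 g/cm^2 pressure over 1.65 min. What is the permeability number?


Formula: Permeability Number P = (V * H) / (p * A * t)
Numerator: V * H = 988 * 6.3 = 6224.4
Denominator: p * A * t = 7.1 * 16.6 * 1.65 = 194.469
P = 6224.4 / 194.469 = 32.0072

Answer: 32.0072


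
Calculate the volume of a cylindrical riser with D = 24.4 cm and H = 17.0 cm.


Formula: V = pi * (D/2)^2 * H  (cylinder volume)
Radius = D/2 = 24.4/2 = 12.2 cm
V = pi * 12.2^2 * 17.0 = 7949.1091 cm^3

Answer: 7949.1091 cm^3


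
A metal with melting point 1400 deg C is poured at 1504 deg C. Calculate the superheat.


Formula: Superheat = T_pour - T_melt
Superheat = 1504 - 1400 = 104 deg C


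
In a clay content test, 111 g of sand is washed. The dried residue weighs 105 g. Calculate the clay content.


Formula: Clay% = (W_total - W_washed) / W_total * 100
Clay mass = 111 - 105 = 6 g
Clay% = 6 / 111 * 100 = 5.4054%

Answer: 5.4054%


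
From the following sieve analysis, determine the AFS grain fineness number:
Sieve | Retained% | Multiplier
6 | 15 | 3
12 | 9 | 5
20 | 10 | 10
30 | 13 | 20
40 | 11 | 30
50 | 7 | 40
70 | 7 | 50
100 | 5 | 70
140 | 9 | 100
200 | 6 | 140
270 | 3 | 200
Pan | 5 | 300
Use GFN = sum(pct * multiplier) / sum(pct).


Formula: GFN = sum(pct * multiplier) / sum(pct)
sum(pct * multiplier) = 5600
sum(pct) = 100
GFN = 5600 / 100 = 56.00


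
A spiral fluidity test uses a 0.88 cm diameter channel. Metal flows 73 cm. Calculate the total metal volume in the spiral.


Formula: V = pi * (d/2)^2 * L  (cylinder volume)
Radius = 0.88/2 = 0.44 cm
V = pi * 0.44^2 * 73 = 44.3995 cm^3

44.3995 cm^3


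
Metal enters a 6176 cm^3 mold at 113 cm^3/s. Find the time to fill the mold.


Formula: t_fill = V_mold / Q_flow
t = 6176 cm^3 / 113 cm^3/s = 54.6549 s

Final answer: 54.6549 s


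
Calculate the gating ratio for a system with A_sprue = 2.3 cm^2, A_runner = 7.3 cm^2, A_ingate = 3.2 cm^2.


Sprue:Runner:Ingate = 1 : 7.3/2.3 : 3.2/2.3 = 1:3.17:1.39

Answer: 1:3.17:1.39


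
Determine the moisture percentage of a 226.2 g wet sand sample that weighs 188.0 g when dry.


Formula: MC = (W_wet - W_dry) / W_wet * 100
Water mass = 226.2 - 188.0 = 38.2 g
MC = 38.2 / 226.2 * 100 = 16.8877%

16.8877%


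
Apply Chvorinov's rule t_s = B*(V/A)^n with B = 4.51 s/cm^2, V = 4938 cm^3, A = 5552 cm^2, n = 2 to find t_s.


Formula: t_s = B * (V/A)^n  (Chvorinov's rule, n=2)
Modulus M = V/A = 4938/5552 = 0.889409 cm
M^2 = 0.889409^2 = 0.791048 cm^2
t_s = 4.51 * 0.791048 = 3.5676 s


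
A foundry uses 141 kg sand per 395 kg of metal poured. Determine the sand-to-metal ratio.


Formula: Sand-to-Metal Ratio = W_sand / W_metal
Ratio = 141 kg / 395 kg = 0.3570

0.3570


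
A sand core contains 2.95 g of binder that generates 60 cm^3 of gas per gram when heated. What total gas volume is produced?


Formula: V_gas = W_binder * gas_evolution_rate
V = 2.95 g * 60 cm^3/g = 177.0000 cm^3

Final answer: 177.0000 cm^3


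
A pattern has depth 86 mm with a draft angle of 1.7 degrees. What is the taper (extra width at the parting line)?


Formula: taper = depth * tan(draft_angle)
tan(1.7 deg) = 0.0296793
taper = 86 mm * 0.0296793 = 2.5524 mm


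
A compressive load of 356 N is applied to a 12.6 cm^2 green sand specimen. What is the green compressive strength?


Formula: Compressive Strength = Force / Area
Strength = 356 N / 12.6 cm^2 = 28.2540 N/cm^2

Answer: 28.2540 N/cm^2


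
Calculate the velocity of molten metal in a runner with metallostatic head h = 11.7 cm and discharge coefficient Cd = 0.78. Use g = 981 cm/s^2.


Formula: v = Cd * sqrt(2 * g * h)  (Torricelli with discharge coefficient)
2*g*h = 2 * 981 * 11.7 = 22955.4 cm^2/s^2
sqrt(22955.4) = 151.51040 cm/s
v = 0.78 * 151.51040 = 118.1781 cm/s


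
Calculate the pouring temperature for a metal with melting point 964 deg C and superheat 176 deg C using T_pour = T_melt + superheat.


Formula: T_pour = T_melt + Superheat
T_pour = 964 + 176 = 1140 deg C

Final answer: 1140 deg C


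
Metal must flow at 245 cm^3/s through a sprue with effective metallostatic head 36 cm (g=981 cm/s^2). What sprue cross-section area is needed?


Formula: v = sqrt(2*g*h), A = Q/v
Velocity: v = sqrt(2 * 981 * 36) = sqrt(70632) = 265.7668 cm/s
Sprue area: A = Q / v = 245 / 265.7668 = 0.9219 cm^2

Answer: 0.9219 cm^2


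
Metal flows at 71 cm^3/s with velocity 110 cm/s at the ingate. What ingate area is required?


Formula: A_ingate = Q / v  (continuity equation)
A = 71 cm^3/s / 110 cm/s = 0.6455 cm^2

0.6455 cm^2


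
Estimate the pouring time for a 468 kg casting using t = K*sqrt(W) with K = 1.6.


Formula: t = K * sqrt(W)
sqrt(W) = sqrt(468) = 21.63331
t = 1.6 * 21.63331 = 34.6133 s

Final answer: 34.6133 s


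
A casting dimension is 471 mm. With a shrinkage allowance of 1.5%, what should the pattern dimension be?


Formula: L_pattern = L_casting * (1 + shrinkage_rate/100)
Shrinkage factor = 1 + 1.5/100 = 1.015
L_pattern = 471 mm * 1.015 = 478.0650 mm

Answer: 478.0650 mm


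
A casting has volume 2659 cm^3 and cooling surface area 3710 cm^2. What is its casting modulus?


Formula: Casting Modulus M = V / A
M = 2659 cm^3 / 3710 cm^2 = 0.7167 cm

0.7167 cm


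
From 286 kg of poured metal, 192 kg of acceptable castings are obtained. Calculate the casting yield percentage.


Formula: Casting Yield = (W_good / W_total) * 100
Yield = (192 kg / 286 kg) * 100 = 67.1329%

Answer: 67.1329%


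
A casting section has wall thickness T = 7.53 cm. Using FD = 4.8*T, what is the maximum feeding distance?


Formula: FD = 4.8 * T  (riser feeding-distance rule)
FD = 4.8 * 7.53 cm = 36.1440 cm

Answer: 36.1440 cm


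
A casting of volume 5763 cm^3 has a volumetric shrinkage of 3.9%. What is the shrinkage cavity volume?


Formula: V_shrink = V_casting * shrinkage_pct / 100
V_shrink = 5763 cm^3 * 3.9 / 100 = 224.7570 cm^3

Final answer: 224.7570 cm^3


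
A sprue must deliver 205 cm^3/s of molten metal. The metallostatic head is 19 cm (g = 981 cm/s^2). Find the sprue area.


Formula: v = sqrt(2*g*h), A = Q/v
Velocity: v = sqrt(2 * 981 * 19) = sqrt(37278) = 193.0751 cm/s
Sprue area: A = Q / v = 205 / 193.0751 = 1.0618 cm^2

Answer: 1.0618 cm^2


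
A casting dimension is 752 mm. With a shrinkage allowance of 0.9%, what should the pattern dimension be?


Formula: L_pattern = L_casting * (1 + shrinkage_rate/100)
Shrinkage factor = 1 + 0.9/100 = 1.009
L_pattern = 752 mm * 1.009 = 758.7680 mm


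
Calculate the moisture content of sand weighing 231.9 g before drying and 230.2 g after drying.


Formula: MC = (W_wet - W_dry) / W_wet * 100
Water mass = 231.9 - 230.2 = 1.7 g
MC = 1.7 / 231.9 * 100 = 0.7331%

Final answer: 0.7331%


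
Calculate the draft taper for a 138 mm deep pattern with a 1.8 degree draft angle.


Formula: taper = depth * tan(draft_angle)
tan(1.8 deg) = 0.0314263
taper = 138 mm * 0.0314263 = 4.3368 mm

Final answer: 4.3368 mm


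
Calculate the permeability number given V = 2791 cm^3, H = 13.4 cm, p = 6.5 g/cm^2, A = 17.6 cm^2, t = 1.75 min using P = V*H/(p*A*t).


Formula: Permeability Number P = (V * H) / (p * A * t)
Numerator: V * H = 2791 * 13.4 = 37399.4
Denominator: p * A * t = 6.5 * 17.6 * 1.75 = 200.2
P = 37399.4 / 200.2 = 186.8102

Final answer: 186.8102


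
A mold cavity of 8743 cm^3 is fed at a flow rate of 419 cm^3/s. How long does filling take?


Formula: t_fill = V_mold / Q_flow
t = 8743 cm^3 / 419 cm^3/s = 20.8663 s

Answer: 20.8663 s


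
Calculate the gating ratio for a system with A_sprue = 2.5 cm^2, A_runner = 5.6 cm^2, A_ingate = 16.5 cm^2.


Sprue:Runner:Ingate = 1 : 5.6/2.5 : 16.5/2.5 = 1:2.24:6.60


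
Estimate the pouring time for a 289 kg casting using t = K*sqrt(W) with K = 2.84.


Formula: t = K * sqrt(W)
sqrt(W) = sqrt(289) = 17.00000
t = 2.84 * 17.00000 = 48.2800 s

Answer: 48.2800 s


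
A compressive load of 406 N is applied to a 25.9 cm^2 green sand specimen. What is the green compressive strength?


Formula: Compressive Strength = Force / Area
Strength = 406 N / 25.9 cm^2 = 15.6757 N/cm^2


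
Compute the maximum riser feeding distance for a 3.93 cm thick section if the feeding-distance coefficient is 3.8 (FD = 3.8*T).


Formula: FD = 3.8 * T  (riser feeding-distance rule)
FD = 3.8 * 3.93 cm = 14.9340 cm


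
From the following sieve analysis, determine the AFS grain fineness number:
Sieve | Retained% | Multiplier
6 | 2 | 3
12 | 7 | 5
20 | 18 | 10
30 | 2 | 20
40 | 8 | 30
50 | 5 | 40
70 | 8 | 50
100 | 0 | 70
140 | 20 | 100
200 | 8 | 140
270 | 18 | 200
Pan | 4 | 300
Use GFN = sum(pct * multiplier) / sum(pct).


Formula: GFN = sum(pct * multiplier) / sum(pct)
sum(pct * multiplier) = 9021
sum(pct) = 100
GFN = 9021 / 100 = 90.21


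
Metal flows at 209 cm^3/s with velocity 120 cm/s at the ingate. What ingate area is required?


Formula: A_ingate = Q / v  (continuity equation)
A = 209 cm^3/s / 120 cm/s = 1.7417 cm^2

Final answer: 1.7417 cm^2


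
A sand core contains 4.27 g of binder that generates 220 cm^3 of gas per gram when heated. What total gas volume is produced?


Formula: V_gas = W_binder * gas_evolution_rate
V = 4.27 g * 220 cm^3/g = 939.4000 cm^3

Final answer: 939.4000 cm^3


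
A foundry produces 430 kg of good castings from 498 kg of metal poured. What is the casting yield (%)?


Formula: Casting Yield = (W_good / W_total) * 100
Yield = (430 kg / 498 kg) * 100 = 86.3454%


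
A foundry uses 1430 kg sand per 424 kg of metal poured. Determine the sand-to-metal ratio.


Formula: Sand-to-Metal Ratio = W_sand / W_metal
Ratio = 1430 kg / 424 kg = 3.3726

3.3726


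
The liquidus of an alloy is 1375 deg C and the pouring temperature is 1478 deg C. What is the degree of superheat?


Formula: Superheat = T_pour - T_melt
Superheat = 1478 - 1375 = 103 deg C

Answer: 103 deg C


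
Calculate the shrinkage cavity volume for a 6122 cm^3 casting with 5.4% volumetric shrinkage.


Formula: V_shrink = V_casting * shrinkage_pct / 100
V_shrink = 6122 cm^3 * 5.4 / 100 = 330.5880 cm^3


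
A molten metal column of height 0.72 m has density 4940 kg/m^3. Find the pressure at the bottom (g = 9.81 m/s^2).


Formula: P = rho * g * h
rho * g = 4940 * 9.81 = 48461.4 N/m^3
P = 48461.4 * 0.72 = 34892.2080 Pa

Final answer: 34892.2080 Pa


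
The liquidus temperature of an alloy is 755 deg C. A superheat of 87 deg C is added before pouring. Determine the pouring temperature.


Formula: T_pour = T_melt + Superheat
T_pour = 755 + 87 = 842 deg C

Final answer: 842 deg C


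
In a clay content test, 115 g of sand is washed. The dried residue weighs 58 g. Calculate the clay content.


Formula: Clay% = (W_total - W_washed) / W_total * 100
Clay mass = 115 - 58 = 57 g
Clay% = 57 / 115 * 100 = 49.5652%

49.5652%


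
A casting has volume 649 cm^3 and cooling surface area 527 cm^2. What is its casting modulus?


Formula: Casting Modulus M = V / A
M = 649 cm^3 / 527 cm^2 = 1.2315 cm

1.2315 cm


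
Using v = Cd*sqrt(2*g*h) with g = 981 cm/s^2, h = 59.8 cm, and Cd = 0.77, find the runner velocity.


Formula: v = Cd * sqrt(2 * g * h)  (Torricelli with discharge coefficient)
2*g*h = 2 * 981 * 59.8 = 117327.6 cm^2/s^2
sqrt(117327.6) = 342.53117 cm/s
v = 0.77 * 342.53117 = 263.7490 cm/s

263.7490 cm/s


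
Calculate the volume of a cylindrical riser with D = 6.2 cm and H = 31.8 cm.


Formula: V = pi * (D/2)^2 * H  (cylinder volume)
Radius = D/2 = 6.2/2 = 3.1 cm
V = pi * 3.1^2 * 31.8 = 960.0644 cm^3
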